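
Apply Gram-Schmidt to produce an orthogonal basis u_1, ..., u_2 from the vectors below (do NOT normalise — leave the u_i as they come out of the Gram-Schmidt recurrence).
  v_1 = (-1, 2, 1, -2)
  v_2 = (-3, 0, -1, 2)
Orthogonal basis:
  u_1 = (-1, 2, 1, -2)
  u_2 = (-16/5, 2/5, -4/5, 8/5)

Apply the Gram-Schmidt recurrence
  u_1 = v_1
  u_i = v_i − Σ_{j<i} ((v_i · u_j) / (u_j · u_j)) · u_j.

Step by step this gives:
  u_1 = (-1, 2, 1, -2)
  u_2 = (-16/5, 2/5, -4/5, 8/5)

Orthogonality check:
  u_2 · u_1 = 0 (should be 0)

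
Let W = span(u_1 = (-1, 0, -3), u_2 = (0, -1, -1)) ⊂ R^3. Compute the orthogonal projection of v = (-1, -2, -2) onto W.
proj_W(v) = (-2/11, -19/11, -25/11)

Set up U = [u_1 | ... | u_2] ∈ R^(3×2). The projector onto W = col(U) is P = U (U^T U)^(-1) U^T.
Compute U^T U =
  [10, 3]
  [3, 2],
and U^T v = (7, 4).
Solve U^T U · c = U^T v for the coefficients: c = (2/11, 19/11). The projection is proj_W(v) = U c.
Check: (v - proj_W(v)) · u_1 = 0  (should be 0).
Check: (v - proj_W(v)) · u_2 = 0  (should be 0).
Result: proj_W(v) = (-2/11, -19/11, -25/11).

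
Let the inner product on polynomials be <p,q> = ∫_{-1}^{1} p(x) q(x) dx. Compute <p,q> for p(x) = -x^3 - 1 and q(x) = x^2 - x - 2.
<p,q> = 56/15

Expand the product: p(x)·q(x) = -x^5 + x^4 + 2*x^3 - x^2 + x + 2.
∫_{-1}^{1} of each monomial x^k gives [2/(k+1) if k even, 0 if k odd]. Integrating term-by-term (or equivalently evaluating the antiderivative F(x) = -x^6/6 + x^5/5 + x^4/2 - x^3/3 + x^2/2 + 2*x at the endpoints):
  F(1) − F(−1) = 27/10 − (-31/30) = 56/15.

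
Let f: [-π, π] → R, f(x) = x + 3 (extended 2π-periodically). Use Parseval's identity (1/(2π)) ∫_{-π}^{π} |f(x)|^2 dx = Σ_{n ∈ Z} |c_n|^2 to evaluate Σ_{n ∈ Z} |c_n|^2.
Σ |c_n|^2 = π^2/3 + 9

Expand and integrate term by term over [-π, π]:
  ∫ (x)^2 dx = 1·(2π^3/3); ∫ 2·1·(3)·x dx = 0 (odd integrand); ∫ 3^2 dx = 9·2π.
So (1/(2π)) ∫_{-π}^{π} (x + 3)^2 dx = 1π^2/3 + 9 = π^2/3 + 9.
Parseval ⇒ Σ |c_n|^2 = π^2/3 + 9.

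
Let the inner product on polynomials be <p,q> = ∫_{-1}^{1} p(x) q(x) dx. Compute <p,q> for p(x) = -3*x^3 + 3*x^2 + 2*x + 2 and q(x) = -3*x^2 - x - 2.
<p,q> = -296/15

Expand the product: p(x)·q(x) = 9*x^5 - 6*x^4 - 3*x^3 - 14*x^2 - 6*x - 4.
∫_{-1}^{1} of each monomial x^k gives [2/(k+1) if k even, 0 if k odd]. Integrating term-by-term (or equivalently evaluating the antiderivative F(x) = 3*x^6/2 - 6*x^5/5 - 3*x^4/4 - 14*x^3/3 - 3*x^2 - 4*x at the endpoints):
  F(1) − F(−1) = -727/60 − (457/60) = -296/15.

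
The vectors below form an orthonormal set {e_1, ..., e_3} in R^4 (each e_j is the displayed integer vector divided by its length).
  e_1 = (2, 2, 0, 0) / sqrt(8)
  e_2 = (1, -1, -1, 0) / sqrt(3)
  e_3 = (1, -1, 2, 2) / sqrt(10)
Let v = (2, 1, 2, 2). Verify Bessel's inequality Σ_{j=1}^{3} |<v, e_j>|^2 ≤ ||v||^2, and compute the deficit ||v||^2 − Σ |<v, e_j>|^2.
Σ |<v, e_j>|^2 = 194/15; ||v||^2 = 13; deficit = 1/15

Write each e_j = u_j / sqrt(<u_j, u_j>) where u_j is the displayed integer vector. Then <v, e_j> = <v, u_j> / sqrt(<u_j, u_j>), so |<v, e_j>|^2 = <v, u_j>^2 / <u_j, u_j>.
Coefficients: <v, e_1> = 6/sqrt(8), <v, e_2> = -1/sqrt(3), <v, e_3> = 9/sqrt(10).
Square and sum: Σ |<v, e_j>|^2 = 194/15.
Compute ||v||^2 = v·v = 13.
Deficit = 13 − 194/15 = 1/15 ≥ 0, confirming Bessel's inequality. (The deficit equals ||v − Σ <v,e_j> e_j||^2, the squared distance from v to span{e_j}.)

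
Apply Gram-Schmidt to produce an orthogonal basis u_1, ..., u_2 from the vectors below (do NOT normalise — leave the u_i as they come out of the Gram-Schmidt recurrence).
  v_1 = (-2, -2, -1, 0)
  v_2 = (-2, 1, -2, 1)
Orthogonal basis:
  u_1 = (-2, -2, -1, 0)
  u_2 = (-10/9, 17/9, -14/9, 1)

Apply the Gram-Schmidt recurrence
  u_1 = v_1
  u_i = v_i − Σ_{j<i} ((v_i · u_j) / (u_j · u_j)) · u_j.

Step by step this gives:
  u_1 = (-2, -2, -1, 0)
  u_2 = (-10/9, 17/9, -14/9, 1)

Orthogonality check:
  u_2 · u_1 = 0 (should be 0)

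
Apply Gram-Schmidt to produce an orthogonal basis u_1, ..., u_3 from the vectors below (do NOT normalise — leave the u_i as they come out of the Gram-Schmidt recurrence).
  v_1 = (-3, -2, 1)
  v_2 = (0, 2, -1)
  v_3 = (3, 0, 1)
Orthogonal basis:
  u_1 = (-3, -2, 1)
  u_2 = (-15/14, 9/7, -9/14)
  u_3 = (0, 2/5, 4/5)

Apply the Gram-Schmidt recurrence
  u_1 = v_1
  u_i = v_i − Σ_{j<i} ((v_i · u_j) / (u_j · u_j)) · u_j.

Step by step this gives:
  u_1 = (-3, -2, 1)
  u_2 = (-15/14, 9/7, -9/14)
  u_3 = (0, 2/5, 4/5)

Orthogonality check:
  u_2 · u_1 = 0 (should be 0)
  u_3 · u_1 = 0 (should be 0)
  u_3 · u_2 = 0 (should be 0)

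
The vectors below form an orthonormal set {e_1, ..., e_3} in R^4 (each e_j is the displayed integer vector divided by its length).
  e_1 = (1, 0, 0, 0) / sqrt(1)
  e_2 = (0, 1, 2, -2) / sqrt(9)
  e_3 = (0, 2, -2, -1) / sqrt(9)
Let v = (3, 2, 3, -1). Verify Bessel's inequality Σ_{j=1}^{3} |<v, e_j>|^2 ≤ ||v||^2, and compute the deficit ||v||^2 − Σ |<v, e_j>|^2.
Σ |<v, e_j>|^2 = 182/9; ||v||^2 = 23; deficit = 25/9

Write each e_j = u_j / sqrt(<u_j, u_j>) where u_j is the displayed integer vector. Then <v, e_j> = <v, u_j> / sqrt(<u_j, u_j>), so |<v, e_j>|^2 = <v, u_j>^2 / <u_j, u_j>.
Coefficients: <v, e_1> = 3/sqrt(1), <v, e_2> = 10/sqrt(9), <v, e_3> = -1/sqrt(9).
Square and sum: Σ |<v, e_j>|^2 = 182/9.
Compute ||v||^2 = v·v = 23.
Deficit = 23 − 182/9 = 25/9 ≥ 0, confirming Bessel's inequality. (The deficit equals ||v − Σ <v,e_j> e_j||^2, the squared distance from v to span{e_j}.)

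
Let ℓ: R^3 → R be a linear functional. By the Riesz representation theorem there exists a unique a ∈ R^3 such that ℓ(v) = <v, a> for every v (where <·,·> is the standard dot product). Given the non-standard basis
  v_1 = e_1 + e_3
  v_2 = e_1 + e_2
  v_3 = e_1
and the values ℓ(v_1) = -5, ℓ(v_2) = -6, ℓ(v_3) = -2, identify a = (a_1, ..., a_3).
a = (-2, -4, -3)

Write a = (a_1, ..., a_3) in the standard basis. For each basis vector v_i, ℓ(v_i) = <v_i, a> is a linear equation in the a_j's. Collect the n equations into a matrix system V a = ℓ, where row i of V is v_i (expressed in the standard basis). Since V is invertible (lower-triangular with 1s on the diagonal, up to permutation), solve by back-substitution:
  V =
[[1, 0, 1],
 [1, 1, 0],
 [1, 0, 0]]
  V a = (-5, -6, -2)
Solving gives a = (-2, -4, -3).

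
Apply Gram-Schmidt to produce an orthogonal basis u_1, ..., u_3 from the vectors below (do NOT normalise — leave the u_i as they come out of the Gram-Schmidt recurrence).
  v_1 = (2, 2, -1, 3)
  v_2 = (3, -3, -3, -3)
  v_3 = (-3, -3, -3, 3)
Orthogonal basis:
  u_1 = (2, 2, -1, 3)
  u_2 = (11/3, -7/3, -10/3, -2)
  u_3 = (-3, -3, -3, 3)

Apply the Gram-Schmidt recurrence
  u_1 = v_1
  u_i = v_i − Σ_{j<i} ((v_i · u_j) / (u_j · u_j)) · u_j.

Step by step this gives:
  u_1 = (2, 2, -1, 3)
  u_2 = (11/3, -7/3, -10/3, -2)
  u_3 = (-3, -3, -3, 3)

Orthogonality check:
  u_2 · u_1 = 0 (should be 0)
  u_3 · u_1 = 0 (should be 0)
  u_3 · u_2 = 0 (should be 0)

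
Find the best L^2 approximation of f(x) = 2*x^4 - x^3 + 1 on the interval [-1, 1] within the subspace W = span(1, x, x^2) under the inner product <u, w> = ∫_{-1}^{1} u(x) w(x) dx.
g(x) = 12*x^2/7 - 3*x/5 + 29/35

The best approximation g ∈ W is the orthogonal projection of f onto W. Writing g = a_0 + a_1 x + a_2 x^2, the coefficients solve the normal equations G · a = b where
  G_{ij} = <φ_i, φ_j> and b_i = <f, φ_i>, with φ_0 = 1, φ_1 = x, φ_2 = x^2.
G =
  [2, 0, 2/3]
  [0, 2/3, 0]
  [2/3, 0, 2/5],
b = (14/5, -2/5, 26/21).
Solving gives a_0 = 29/35, a_1 = -3/5, a_2 = 12/7, so
  g(x) = 12*x^2/7 - 3*x/5 + 29/35.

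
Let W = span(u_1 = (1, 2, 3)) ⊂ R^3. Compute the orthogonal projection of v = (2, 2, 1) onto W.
proj_W(v) = (9/14, 9/7, 27/14)

Set up U = [u_1 | ... | u_1] ∈ R^(3×1). The projector onto W = col(U) is P = U (U^T U)^(-1) U^T.
Compute U^T U =
  [14],
and U^T v = (9).
Solve U^T U · c = U^T v for the coefficients: c = (9/14). The projection is proj_W(v) = U c.
Check: (v - proj_W(v)) · u_1 = 0  (should be 0).
Result: proj_W(v) = (9/14, 9/7, 27/14).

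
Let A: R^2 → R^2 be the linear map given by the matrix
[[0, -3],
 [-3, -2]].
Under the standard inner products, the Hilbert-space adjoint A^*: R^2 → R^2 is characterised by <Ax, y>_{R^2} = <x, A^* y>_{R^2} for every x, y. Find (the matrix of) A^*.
A^* = A^T =
[[0, -3],
 [-3, -2]]

For real matrices with standard dot products, the defining identity <Ax, y> = <x, A^* y> gives (Ax)^T y = x^T (A^*) y, i.e. x^T A^T y = x^T (A^*) y. Since this holds for all x, y, we must have A^* = A^T. Therefore
A^* =
[[0, -3],
 [-3, -2]].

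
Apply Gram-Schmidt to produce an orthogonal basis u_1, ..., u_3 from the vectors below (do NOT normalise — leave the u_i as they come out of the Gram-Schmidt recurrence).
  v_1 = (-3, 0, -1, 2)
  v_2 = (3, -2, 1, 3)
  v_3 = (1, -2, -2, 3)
Orthogonal basis:
  u_1 = (-3, 0, -1, 2)
  u_2 = (15/7, -2, 5/7, 25/7)
  u_3 = (19/34, -10/17, -73/34, -4/17)

Apply the Gram-Schmidt recurrence
  u_1 = v_1
  u_i = v_i − Σ_{j<i} ((v_i · u_j) / (u_j · u_j)) · u_j.

Step by step this gives:
  u_1 = (-3, 0, -1, 2)
  u_2 = (15/7, -2, 5/7, 25/7)
  u_3 = (19/34, -10/17, -73/34, -4/17)

Orthogonality check:
  u_2 · u_1 = 0 (should be 0)
  u_3 · u_1 = 0 (should be 0)
  u_3 · u_2 = 0 (should be 0)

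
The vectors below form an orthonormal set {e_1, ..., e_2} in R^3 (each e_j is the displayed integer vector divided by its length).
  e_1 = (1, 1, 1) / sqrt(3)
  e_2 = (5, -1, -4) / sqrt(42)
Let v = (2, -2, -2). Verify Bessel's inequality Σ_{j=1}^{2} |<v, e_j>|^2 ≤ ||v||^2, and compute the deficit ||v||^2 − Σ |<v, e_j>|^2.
Σ |<v, e_j>|^2 = 76/7; ||v||^2 = 12; deficit = 8/7

Write each e_j = u_j / sqrt(<u_j, u_j>) where u_j is the displayed integer vector. Then <v, e_j> = <v, u_j> / sqrt(<u_j, u_j>), so |<v, e_j>|^2 = <v, u_j>^2 / <u_j, u_j>.
Coefficients: <v, e_1> = -2/sqrt(3), <v, e_2> = 20/sqrt(42).
Square and sum: Σ |<v, e_j>|^2 = 76/7.
Compute ||v||^2 = v·v = 12.
Deficit = 12 − 76/7 = 8/7 ≥ 0, confirming Bessel's inequality. (The deficit equals ||v − Σ <v,e_j> e_j||^2, the squared distance from v to span{e_j}.)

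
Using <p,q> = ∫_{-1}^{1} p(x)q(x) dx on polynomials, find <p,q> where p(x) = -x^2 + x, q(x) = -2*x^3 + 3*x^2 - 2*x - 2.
<p,q> = -2

Expand the product: p(x)·q(x) = 2*x^5 - 5*x^4 + 5*x^3 - 2*x.
∫_{-1}^{1} of each monomial x^k gives [2/(k+1) if k even, 0 if k odd]. Integrating term-by-term (or equivalently evaluating the antiderivative F(x) = x^6/3 - x^5 + 5*x^4/4 - x^2 at the endpoints):
  F(1) − F(−1) = -5/12 − (19/12) = -2.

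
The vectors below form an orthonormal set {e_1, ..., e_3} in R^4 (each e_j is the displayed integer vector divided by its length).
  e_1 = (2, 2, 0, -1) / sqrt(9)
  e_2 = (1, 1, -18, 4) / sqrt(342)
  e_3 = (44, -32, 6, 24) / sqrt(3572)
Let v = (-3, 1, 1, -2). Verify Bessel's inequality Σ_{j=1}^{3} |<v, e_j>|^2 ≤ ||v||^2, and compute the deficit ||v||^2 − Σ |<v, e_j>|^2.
Σ |<v, e_j>|^2 = 687/47; ||v||^2 = 15; deficit = 18/47

Write each e_j = u_j / sqrt(<u_j, u_j>) where u_j is the displayed integer vector. Then <v, e_j> = <v, u_j> / sqrt(<u_j, u_j>), so |<v, e_j>|^2 = <v, u_j>^2 / <u_j, u_j>.
Coefficients: <v, e_1> = -2/sqrt(9), <v, e_2> = -28/sqrt(342), <v, e_3> = -206/sqrt(3572).
Square and sum: Σ |<v, e_j>|^2 = 687/47.
Compute ||v||^2 = v·v = 15.
Deficit = 15 − 687/47 = 18/47 ≥ 0, confirming Bessel's inequality. (The deficit equals ||v − Σ <v,e_j> e_j||^2, the squared distance from v to span{e_j}.)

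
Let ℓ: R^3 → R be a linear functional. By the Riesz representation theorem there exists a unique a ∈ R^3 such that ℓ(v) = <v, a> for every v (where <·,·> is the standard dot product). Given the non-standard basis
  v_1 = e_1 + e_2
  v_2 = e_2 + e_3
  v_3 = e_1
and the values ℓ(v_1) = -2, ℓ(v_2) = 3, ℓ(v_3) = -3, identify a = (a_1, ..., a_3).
a = (-3, 1, 2)

Write a = (a_1, ..., a_3) in the standard basis. For each basis vector v_i, ℓ(v_i) = <v_i, a> is a linear equation in the a_j's. Collect the n equations into a matrix system V a = ℓ, where row i of V is v_i (expressed in the standard basis). Since V is invertible (lower-triangular with 1s on the diagonal, up to permutation), solve by back-substitution:
  V =
[[1, 1, 0],
 [0, 1, 1],
 [1, 0, 0]]
  V a = (-2, 3, -3)
Solving gives a = (-3, 1, 2).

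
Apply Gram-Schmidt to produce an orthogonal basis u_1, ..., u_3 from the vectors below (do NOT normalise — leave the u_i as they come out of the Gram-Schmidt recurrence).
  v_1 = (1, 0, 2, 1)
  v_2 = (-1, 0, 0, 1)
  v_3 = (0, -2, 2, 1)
Orthogonal basis:
  u_1 = (1, 0, 2, 1)
  u_2 = (-1, 0, 0, 1)
  u_3 = (-1/3, -2, 1/3, -1/3)

Apply the Gram-Schmidt recurrence
  u_1 = v_1
  u_i = v_i − Σ_{j<i} ((v_i · u_j) / (u_j · u_j)) · u_j.

Step by step this gives:
  u_1 = (1, 0, 2, 1)
  u_2 = (-1, 0, 0, 1)
  u_3 = (-1/3, -2, 1/3, -1/3)

Orthogonality check:
  u_2 · u_1 = 0 (should be 0)
  u_3 · u_1 = 0 (should be 0)
  u_3 · u_2 = 0 (should be 0)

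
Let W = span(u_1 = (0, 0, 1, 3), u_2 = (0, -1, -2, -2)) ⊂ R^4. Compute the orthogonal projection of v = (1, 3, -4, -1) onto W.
proj_W(v) = (0, -7/13, -35/26, -49/26)

Set up U = [u_1 | ... | u_2] ∈ R^(4×2). The projector onto W = col(U) is P = U (U^T U)^(-1) U^T.
Compute U^T U =
  [10, -8]
  [-8, 9],
and U^T v = (-7, 7).
Solve U^T U · c = U^T v for the coefficients: c = (-7/26, 7/13). The projection is proj_W(v) = U c.
Check: (v - proj_W(v)) · u_1 = 0  (should be 0).
Check: (v - proj_W(v)) · u_2 = 0  (should be 0).
Result: proj_W(v) = (0, -7/13, -35/26, -49/26).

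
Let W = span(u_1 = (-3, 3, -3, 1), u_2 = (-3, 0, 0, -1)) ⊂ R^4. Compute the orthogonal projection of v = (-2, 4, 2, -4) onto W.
proj_W(v) = (-3, 0, 0, -1)

Set up U = [u_1 | ... | u_2] ∈ R^(4×2). The projector onto W = col(U) is P = U (U^T U)^(-1) U^T.
Compute U^T U =
  [28, 8]
  [8, 10],
and U^T v = (8, 10).
Solve U^T U · c = U^T v for the coefficients: c = (0, 1). The projection is proj_W(v) = U c.
Check: (v - proj_W(v)) · u_1 = 0  (should be 0).
Check: (v - proj_W(v)) · u_2 = 0  (should be 0).
Result: proj_W(v) = (-3, 0, 0, -1).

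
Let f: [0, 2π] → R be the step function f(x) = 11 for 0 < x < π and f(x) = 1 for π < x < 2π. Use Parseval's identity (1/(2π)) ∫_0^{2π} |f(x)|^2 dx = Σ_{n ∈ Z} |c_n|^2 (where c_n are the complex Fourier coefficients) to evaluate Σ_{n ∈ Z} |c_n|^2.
Σ |c_n|^2 = 61

Parseval equates the L^2 energy of f (normalised by 1/(2π)) with the ℓ^2 sum of its Fourier coefficients: (1/(2π)) ∫_0^{2π} |f|^2 = Σ |c_n|^2.
Compute the left side: (1/(2π)) [∫_0^π 11^2 dx + ∫_π^{2π} 1^2 dx] = (1/(2π)) · (121π + 1π) = (121 + 1)/2 = 61.
So Σ_{n ∈ Z} |c_n|^2 = 61.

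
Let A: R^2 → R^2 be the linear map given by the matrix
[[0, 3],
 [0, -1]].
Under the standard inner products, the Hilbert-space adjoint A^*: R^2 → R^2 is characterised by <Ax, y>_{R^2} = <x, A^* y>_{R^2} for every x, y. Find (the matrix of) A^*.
A^* = A^T =
[[0, 0],
 [3, -1]]

For real matrices with standard dot products, the defining identity <Ax, y> = <x, A^* y> gives (Ax)^T y = x^T (A^*) y, i.e. x^T A^T y = x^T (A^*) y. Since this holds for all x, y, we must have A^* = A^T. Therefore
A^* =
[[0, 0],
 [3, -1]].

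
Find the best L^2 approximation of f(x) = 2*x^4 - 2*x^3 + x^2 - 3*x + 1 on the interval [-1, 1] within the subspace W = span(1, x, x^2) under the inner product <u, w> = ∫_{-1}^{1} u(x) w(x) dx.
g(x) = 19*x^2/7 - 21*x/5 + 29/35

The best approximation g ∈ W is the orthogonal projection of f onto W. Writing g = a_0 + a_1 x + a_2 x^2, the coefficients solve the normal equations G · a = b where
  G_{ij} = <φ_i, φ_j> and b_i = <f, φ_i>, with φ_0 = 1, φ_1 = x, φ_2 = x^2.
G =
  [2, 0, 2/3]
  [0, 2/3, 0]
  [2/3, 0, 2/5],
b = (52/15, -14/5, 172/105).
Solving gives a_0 = 29/35, a_1 = -21/5, a_2 = 19/7, so
  g(x) = 19*x^2/7 - 21*x/5 + 29/35.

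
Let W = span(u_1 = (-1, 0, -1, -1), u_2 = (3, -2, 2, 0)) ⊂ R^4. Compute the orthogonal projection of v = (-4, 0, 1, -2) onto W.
proj_W(v) = (-25/13, 5/13, -45/26, -35/26)

Set up U = [u_1 | ... | u_2] ∈ R^(4×2). The projector onto W = col(U) is P = U (U^T U)^(-1) U^T.
Compute U^T U =
  [3, -5]
  [-5, 17],
and U^T v = (5, -10).
Solve U^T U · c = U^T v for the coefficients: c = (35/26, -5/26). The projection is proj_W(v) = U c.
Check: (v - proj_W(v)) · u_1 = 0  (should be 0).
Check: (v - proj_W(v)) · u_2 = 0  (should be 0).
Result: proj_W(v) = (-25/13, 5/13, -45/26, -35/26).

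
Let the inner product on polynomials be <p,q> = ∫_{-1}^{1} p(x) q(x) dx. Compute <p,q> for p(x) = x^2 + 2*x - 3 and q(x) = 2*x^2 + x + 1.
<p,q> = -36/5

Expand the product: p(x)·q(x) = 2*x^4 + 5*x^3 - 3*x^2 - x - 3.
∫_{-1}^{1} of each monomial x^k gives [2/(k+1) if k even, 0 if k odd]. Integrating term-by-term (or equivalently evaluating the antiderivative F(x) = 2*x^5/5 + 5*x^4/4 - x^3 - x^2/2 - 3*x at the endpoints):
  F(1) − F(−1) = -57/20 − (87/20) = -36/5.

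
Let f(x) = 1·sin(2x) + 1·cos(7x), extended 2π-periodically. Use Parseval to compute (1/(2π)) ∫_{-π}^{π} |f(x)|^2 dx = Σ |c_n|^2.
Σ |c_n|^2 = 1

Expand |f|^2 and use orthogonality of {sin(nx), cos(mx)} on [-π, π]:
  ∫_{-π}^{π} sin(nx)^2 dx = π, ∫ cos(mx)^2 dx = π, and cross terms integrate to 0.
So ∫_{-π}^{π} f(x)^2 dx = 1^2 · π + 1^2 · π = (1 + 1)π.
Divide by 2π: (1 + 1)/2 = 1.
By Parseval, this equals Σ |c_n|^2.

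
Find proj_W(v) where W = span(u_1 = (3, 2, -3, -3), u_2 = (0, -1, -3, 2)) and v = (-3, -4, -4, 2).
proj_W(v) = (-522/433, -979/433, -1371/433, 1784/433)

Set up U = [u_1 | ... | u_2] ∈ R^(4×2). The projector onto W = col(U) is P = U (U^T U)^(-1) U^T.
Compute U^T U =
  [31, 1]
  [1, 14],
and U^T v = (-11, 20).
Solve U^T U · c = U^T v for the coefficients: c = (-174/433, 631/433). The projection is proj_W(v) = U c.
Check: (v - proj_W(v)) · u_1 = 0  (should be 0).
Check: (v - proj_W(v)) · u_2 = 0  (should be 0).
Result: proj_W(v) = (-522/433, -979/433, -1371/433, 1784/433).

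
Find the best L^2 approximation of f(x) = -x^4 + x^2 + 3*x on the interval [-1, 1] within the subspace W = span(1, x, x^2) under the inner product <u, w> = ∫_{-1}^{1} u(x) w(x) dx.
g(x) = x^2/7 + 3*x + 3/35

The best approximation g ∈ W is the orthogonal projection of f onto W. Writing g = a_0 + a_1 x + a_2 x^2, the coefficients solve the normal equations G · a = b where
  G_{ij} = <φ_i, φ_j> and b_i = <f, φ_i>, with φ_0 = 1, φ_1 = x, φ_2 = x^2.
G =
  [2, 0, 2/3]
  [0, 2/3, 0]
  [2/3, 0, 2/5],
b = (4/15, 2, 4/35).
Solving gives a_0 = 3/35, a_1 = 3, a_2 = 1/7, so
  g(x) = x^2/7 + 3*x + 3/35.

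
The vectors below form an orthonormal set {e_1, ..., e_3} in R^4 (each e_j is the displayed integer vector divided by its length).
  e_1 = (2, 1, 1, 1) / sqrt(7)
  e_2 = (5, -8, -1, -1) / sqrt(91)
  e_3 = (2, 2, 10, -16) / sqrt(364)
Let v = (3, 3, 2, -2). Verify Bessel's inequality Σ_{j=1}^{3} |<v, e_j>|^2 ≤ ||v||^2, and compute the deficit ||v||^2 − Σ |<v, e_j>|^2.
Σ |<v, e_j>|^2 = 166/7; ||v||^2 = 26; deficit = 16/7

Write each e_j = u_j / sqrt(<u_j, u_j>) where u_j is the displayed integer vector. Then <v, e_j> = <v, u_j> / sqrt(<u_j, u_j>), so |<v, e_j>|^2 = <v, u_j>^2 / <u_j, u_j>.
Coefficients: <v, e_1> = 9/sqrt(7), <v, e_2> = -9/sqrt(91), <v, e_3> = 64/sqrt(364).
Square and sum: Σ |<v, e_j>|^2 = 166/7.
Compute ||v||^2 = v·v = 26.
Deficit = 26 − 166/7 = 16/7 ≥ 0, confirming Bessel's inequality. (The deficit equals ||v − Σ <v,e_j> e_j||^2, the squared distance from v to span{e_j}.)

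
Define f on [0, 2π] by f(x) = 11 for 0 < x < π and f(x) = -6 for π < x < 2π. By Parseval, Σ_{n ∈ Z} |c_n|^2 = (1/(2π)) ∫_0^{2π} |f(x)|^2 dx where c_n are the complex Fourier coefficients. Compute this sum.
Σ |c_n|^2 = 157/2

Parseval equates the L^2 energy of f (normalised by 1/(2π)) with the ℓ^2 sum of its Fourier coefficients: (1/(2π)) ∫_0^{2π} |f|^2 = Σ |c_n|^2.
Compute the left side: (1/(2π)) [∫_0^π 11^2 dx + ∫_π^{2π} (-6)^2 dx] = (1/(2π)) · (121π + 36π) = (121 + 36)/2 = 157/2.
So Σ_{n ∈ Z} |c_n|^2 = 157/2.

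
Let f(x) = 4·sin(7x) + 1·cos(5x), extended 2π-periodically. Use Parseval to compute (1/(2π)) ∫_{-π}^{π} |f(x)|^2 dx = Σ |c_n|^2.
Σ |c_n|^2 = 17/2

Expand |f|^2 and use orthogonality of {sin(nx), cos(mx)} on [-π, π]:
  ∫_{-π}^{π} sin(nx)^2 dx = π, ∫ cos(mx)^2 dx = π, and cross terms integrate to 0.
So ∫_{-π}^{π} f(x)^2 dx = 4^2 · π + 1^2 · π = (16 + 1)π.
Divide by 2π: (16 + 1)/2 = 17/2.
By Parseval, this equals Σ |c_n|^2.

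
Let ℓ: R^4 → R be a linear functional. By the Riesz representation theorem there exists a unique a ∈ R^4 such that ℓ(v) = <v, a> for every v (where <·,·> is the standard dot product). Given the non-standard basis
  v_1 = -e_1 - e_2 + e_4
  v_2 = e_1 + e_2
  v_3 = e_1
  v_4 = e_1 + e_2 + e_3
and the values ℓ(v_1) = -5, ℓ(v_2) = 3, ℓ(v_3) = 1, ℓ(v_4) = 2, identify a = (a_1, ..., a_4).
a = (1, 2, -1, -2)

Write a = (a_1, ..., a_4) in the standard basis. For each basis vector v_i, ℓ(v_i) = <v_i, a> is a linear equation in the a_j's. Collect the n equations into a matrix system V a = ℓ, where row i of V is v_i (expressed in the standard basis). Since V is invertible (lower-triangular with 1s on the diagonal, up to permutation), solve by back-substitution:
  V =
[[-1, -1, 0, 1],
 [1, 1, 0, 0],
 [1, 0, 0, 0],
 [1, 1, 1, 0]]
  V a = (-5, 3, 1, 2)
Solving gives a = (1, 2, -1, -2).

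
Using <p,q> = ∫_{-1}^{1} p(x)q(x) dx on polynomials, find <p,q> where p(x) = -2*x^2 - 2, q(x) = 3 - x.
<p,q> = -16

Expand the product: p(x)·q(x) = 2*x^3 - 6*x^2 + 2*x - 6.
∫_{-1}^{1} of each monomial x^k gives [2/(k+1) if k even, 0 if k odd]. Integrating term-by-term (or equivalently evaluating the antiderivative F(x) = x^4/2 - 2*x^3 + x^2 - 6*x at the endpoints):
  F(1) − F(−1) = -13/2 − (19/2) = -16.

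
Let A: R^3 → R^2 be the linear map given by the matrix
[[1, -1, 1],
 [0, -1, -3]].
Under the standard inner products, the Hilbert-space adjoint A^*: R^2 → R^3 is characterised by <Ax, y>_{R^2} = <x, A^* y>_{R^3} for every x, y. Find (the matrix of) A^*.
A^* = A^T =
[[1, 0],
 [-1, -1],
 [1, -3]]

For real matrices with standard dot products, the defining identity <Ax, y> = <x, A^* y> gives (Ax)^T y = x^T (A^*) y, i.e. x^T A^T y = x^T (A^*) y. Since this holds for all x, y, we must have A^* = A^T. Therefore
A^* =
[[1, 0],
 [-1, -1],
 [1, -3]].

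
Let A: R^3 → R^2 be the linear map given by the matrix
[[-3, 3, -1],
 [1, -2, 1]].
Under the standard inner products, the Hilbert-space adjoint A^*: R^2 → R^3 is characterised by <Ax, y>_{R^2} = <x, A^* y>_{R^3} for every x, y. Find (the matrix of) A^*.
A^* = A^T =
[[-3, 1],
 [3, -2],
 [-1, 1]]

For real matrices with standard dot products, the defining identity <Ax, y> = <x, A^* y> gives (Ax)^T y = x^T (A^*) y, i.e. x^T A^T y = x^T (A^*) y. Since this holds for all x, y, we must have A^* = A^T. Therefore
A^* =
[[-3, 1],
 [3, -2],
 [-1, 1]].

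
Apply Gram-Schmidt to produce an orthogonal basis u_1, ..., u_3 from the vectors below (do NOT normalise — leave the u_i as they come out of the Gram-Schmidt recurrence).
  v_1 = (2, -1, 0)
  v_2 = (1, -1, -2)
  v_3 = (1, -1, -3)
Orthogonal basis:
  u_1 = (2, -1, 0)
  u_2 = (-1/5, -2/5, -2)
  u_3 = (2/21, 4/21, -1/21)

Apply the Gram-Schmidt recurrence
  u_1 = v_1
  u_i = v_i − Σ_{j<i} ((v_i · u_j) / (u_j · u_j)) · u_j.

Step by step this gives:
  u_1 = (2, -1, 0)
  u_2 = (-1/5, -2/5, -2)
  u_3 = (2/21, 4/21, -1/21)

Orthogonality check:
  u_2 · u_1 = 0 (should be 0)
  u_3 · u_1 = 0 (should be 0)
  u_3 · u_2 = 0 (should be 0)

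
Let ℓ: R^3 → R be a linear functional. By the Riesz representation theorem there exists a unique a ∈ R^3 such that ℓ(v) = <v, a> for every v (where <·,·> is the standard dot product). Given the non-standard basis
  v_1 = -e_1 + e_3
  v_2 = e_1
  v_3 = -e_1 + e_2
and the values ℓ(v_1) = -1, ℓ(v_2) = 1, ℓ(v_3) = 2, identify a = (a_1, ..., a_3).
a = (1, 3, 0)

Write a = (a_1, ..., a_3) in the standard basis. For each basis vector v_i, ℓ(v_i) = <v_i, a> is a linear equation in the a_j's. Collect the n equations into a matrix system V a = ℓ, where row i of V is v_i (expressed in the standard basis). Since V is invertible (lower-triangular with 1s on the diagonal, up to permutation), solve by back-substitution:
  V =
[[-1, 0, 1],
 [1, 0, 0],
 [-1, 1, 0]]
  V a = (-1, 1, 2)
Solving gives a = (1, 3, 0).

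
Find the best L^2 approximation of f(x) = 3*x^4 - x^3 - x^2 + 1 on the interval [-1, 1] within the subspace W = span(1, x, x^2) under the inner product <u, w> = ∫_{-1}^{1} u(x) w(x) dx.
g(x) = 11*x^2/7 - 3*x/5 + 26/35

The best approximation g ∈ W is the orthogonal projection of f onto W. Writing g = a_0 + a_1 x + a_2 x^2, the coefficients solve the normal equations G · a = b where
  G_{ij} = <φ_i, φ_j> and b_i = <f, φ_i>, with φ_0 = 1, φ_1 = x, φ_2 = x^2.
G =
  [2, 0, 2/3]
  [0, 2/3, 0]
  [2/3, 0, 2/5],
b = (38/15, -2/5, 118/105).
Solving gives a_0 = 26/35, a_1 = -3/5, a_2 = 11/7, so
  g(x) = 11*x^2/7 - 3*x/5 + 26/35.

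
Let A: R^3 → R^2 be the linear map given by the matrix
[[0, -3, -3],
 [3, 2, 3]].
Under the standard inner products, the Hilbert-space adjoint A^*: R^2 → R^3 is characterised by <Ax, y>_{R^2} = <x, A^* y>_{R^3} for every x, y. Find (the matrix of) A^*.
A^* = A^T =
[[0, 3],
 [-3, 2],
 [-3, 3]]

For real matrices with standard dot products, the defining identity <Ax, y> = <x, A^* y> gives (Ax)^T y = x^T (A^*) y, i.e. x^T A^T y = x^T (A^*) y. Since this holds for all x, y, we must have A^* = A^T. Therefore
A^* =
[[0, 3],
 [-3, 2],
 [-3, 3]].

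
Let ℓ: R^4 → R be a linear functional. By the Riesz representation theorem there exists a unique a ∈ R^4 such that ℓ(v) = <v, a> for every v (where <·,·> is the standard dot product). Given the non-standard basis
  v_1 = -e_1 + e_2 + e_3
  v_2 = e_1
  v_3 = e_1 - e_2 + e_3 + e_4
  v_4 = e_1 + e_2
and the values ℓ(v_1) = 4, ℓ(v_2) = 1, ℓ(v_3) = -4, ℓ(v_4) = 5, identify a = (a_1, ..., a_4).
a = (1, 4, 1, -2)

Write a = (a_1, ..., a_4) in the standard basis. For each basis vector v_i, ℓ(v_i) = <v_i, a> is a linear equation in the a_j's. Collect the n equations into a matrix system V a = ℓ, where row i of V is v_i (expressed in the standard basis). Since V is invertible (lower-triangular with 1s on the diagonal, up to permutation), solve by back-substitution:
  V =
[[-1, 1, 1, 0],
 [1, 0, 0, 0],
 [1, -1, 1, 1],
 [1, 1, 0, 0]]
  V a = (4, 1, -4, 5)
Solving gives a = (1, 4, 1, -2).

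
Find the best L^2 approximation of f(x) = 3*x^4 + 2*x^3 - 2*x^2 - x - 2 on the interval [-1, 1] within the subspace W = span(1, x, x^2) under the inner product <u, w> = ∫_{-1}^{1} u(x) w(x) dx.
g(x) = 4*x^2/7 + x/5 - 79/35

The best approximation g ∈ W is the orthogonal projection of f onto W. Writing g = a_0 + a_1 x + a_2 x^2, the coefficients solve the normal equations G · a = b where
  G_{ij} = <φ_i, φ_j> and b_i = <f, φ_i>, with φ_0 = 1, φ_1 = x, φ_2 = x^2.
G =
  [2, 0, 2/3]
  [0, 2/3, 0]
  [2/3, 0, 2/5],
b = (-62/15, 2/15, -134/105).
Solving gives a_0 = -79/35, a_1 = 1/5, a_2 = 4/7, so
  g(x) = 4*x^2/7 + x/5 - 79/35.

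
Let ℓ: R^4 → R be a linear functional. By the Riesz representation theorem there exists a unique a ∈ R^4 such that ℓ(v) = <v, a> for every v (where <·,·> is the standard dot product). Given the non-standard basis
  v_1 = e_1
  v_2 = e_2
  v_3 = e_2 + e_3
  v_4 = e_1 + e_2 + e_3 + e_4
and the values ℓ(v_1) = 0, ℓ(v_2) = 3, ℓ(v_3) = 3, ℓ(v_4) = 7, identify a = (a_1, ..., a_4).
a = (0, 3, 0, 4)

Write a = (a_1, ..., a_4) in the standard basis. For each basis vector v_i, ℓ(v_i) = <v_i, a> is a linear equation in the a_j's. Collect the n equations into a matrix system V a = ℓ, where row i of V is v_i (expressed in the standard basis). Since V is invertible (lower-triangular with 1s on the diagonal, up to permutation), solve by back-substitution:
  V =
[[1, 0, 0, 0],
 [0, 1, 0, 0],
 [0, 1, 1, 0],
 [1, 1, 1, 1]]
  V a = (0, 3, 3, 7)
Solving gives a = (0, 3, 0, 4).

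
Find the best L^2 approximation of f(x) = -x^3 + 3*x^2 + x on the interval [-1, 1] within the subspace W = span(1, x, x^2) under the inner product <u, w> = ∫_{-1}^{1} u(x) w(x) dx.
g(x) = 3*x^2 + 2*x/5

The best approximation g ∈ W is the orthogonal projection of f onto W. Writing g = a_0 + a_1 x + a_2 x^2, the coefficients solve the normal equations G · a = b where
  G_{ij} = <φ_i, φ_j> and b_i = <f, φ_i>, with φ_0 = 1, φ_1 = x, φ_2 = x^2.
G =
  [2, 0, 2/3]
  [0, 2/3, 0]
  [2/3, 0, 2/5],
b = (2, 4/15, 6/5).
Solving gives a_0 = 0, a_1 = 2/5, a_2 = 3, so
  g(x) = 3*x^2 + 2*x/5.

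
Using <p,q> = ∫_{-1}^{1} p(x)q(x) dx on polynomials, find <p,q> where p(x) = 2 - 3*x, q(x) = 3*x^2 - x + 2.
<p,q> = 14

Expand the product: p(x)·q(x) = -9*x^3 + 9*x^2 - 8*x + 4.
∫_{-1}^{1} of each monomial x^k gives [2/(k+1) if k even, 0 if k odd]. Integrating term-by-term (or equivalently evaluating the antiderivative F(x) = -9*x^4/4 + 3*x^3 - 4*x^2 + 4*x at the endpoints):
  F(1) − F(−1) = 3/4 − (-53/4) = 14.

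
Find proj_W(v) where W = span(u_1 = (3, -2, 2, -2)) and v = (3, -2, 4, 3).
proj_W(v) = (15/7, -10/7, 10/7, -10/7)

Set up U = [u_1 | ... | u_1] ∈ R^(4×1). The projector onto W = col(U) is P = U (U^T U)^(-1) U^T.
Compute U^T U =
  [21],
and U^T v = (15).
Solve U^T U · c = U^T v for the coefficients: c = (5/7). The projection is proj_W(v) = U c.
Check: (v - proj_W(v)) · u_1 = 0  (should be 0).
Result: proj_W(v) = (15/7, -10/7, 10/7, -10/7).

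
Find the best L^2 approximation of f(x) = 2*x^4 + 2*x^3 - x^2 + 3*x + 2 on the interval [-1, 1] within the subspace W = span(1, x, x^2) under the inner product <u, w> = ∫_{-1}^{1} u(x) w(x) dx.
g(x) = 5*x^2/7 + 21*x/5 + 64/35

The best approximation g ∈ W is the orthogonal projection of f onto W. Writing g = a_0 + a_1 x + a_2 x^2, the coefficients solve the normal equations G · a = b where
  G_{ij} = <φ_i, φ_j> and b_i = <f, φ_i>, with φ_0 = 1, φ_1 = x, φ_2 = x^2.
G =
  [2, 0, 2/3]
  [0, 2/3, 0]
  [2/3, 0, 2/5],
b = (62/15, 14/5, 158/105).
Solving gives a_0 = 64/35, a_1 = 21/5, a_2 = 5/7, so
  g(x) = 5*x^2/7 + 21*x/5 + 64/35.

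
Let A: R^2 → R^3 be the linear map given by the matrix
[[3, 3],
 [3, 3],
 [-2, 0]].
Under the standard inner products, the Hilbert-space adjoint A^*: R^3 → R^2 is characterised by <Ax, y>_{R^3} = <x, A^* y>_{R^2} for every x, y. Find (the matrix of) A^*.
A^* = A^T =
[[3, 3, -2],
 [3, 3, 0]]

For real matrices with standard dot products, the defining identity <Ax, y> = <x, A^* y> gives (Ax)^T y = x^T (A^*) y, i.e. x^T A^T y = x^T (A^*) y. Since this holds for all x, y, we must have A^* = A^T. Therefore
A^* =
[[3, 3, -2],
 [3, 3, 0]].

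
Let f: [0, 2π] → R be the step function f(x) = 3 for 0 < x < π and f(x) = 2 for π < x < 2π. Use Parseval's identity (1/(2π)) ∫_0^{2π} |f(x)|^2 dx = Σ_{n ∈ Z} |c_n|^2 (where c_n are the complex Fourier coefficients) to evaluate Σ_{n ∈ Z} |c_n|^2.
Σ |c_n|^2 = 13/2

Parseval equates the L^2 energy of f (normalised by 1/(2π)) with the ℓ^2 sum of its Fourier coefficients: (1/(2π)) ∫_0^{2π} |f|^2 = Σ |c_n|^2.
Compute the left side: (1/(2π)) [∫_0^π 3^2 dx + ∫_π^{2π} 2^2 dx] = (1/(2π)) · (9π + 4π) = (9 + 4)/2 = 13/2.
So Σ_{n ∈ Z} |c_n|^2 = 13/2.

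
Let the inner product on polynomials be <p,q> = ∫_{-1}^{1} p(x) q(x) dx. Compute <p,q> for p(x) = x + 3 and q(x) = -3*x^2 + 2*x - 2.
<p,q> = -50/3

Expand the product: p(x)·q(x) = -3*x^3 - 7*x^2 + 4*x - 6.
∫_{-1}^{1} of each monomial x^k gives [2/(k+1) if k even, 0 if k odd]. Integrating term-by-term (or equivalently evaluating the antiderivative F(x) = -3*x^4/4 - 7*x^3/3 + 2*x^2 - 6*x at the endpoints):
  F(1) − F(−1) = -85/12 − (115/12) = -50/3.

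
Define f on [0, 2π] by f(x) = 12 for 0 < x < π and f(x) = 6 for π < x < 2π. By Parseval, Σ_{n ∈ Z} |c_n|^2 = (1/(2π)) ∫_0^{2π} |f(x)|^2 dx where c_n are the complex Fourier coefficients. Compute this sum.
Σ |c_n|^2 = 90

Parseval equates the L^2 energy of f (normalised by 1/(2π)) with the ℓ^2 sum of its Fourier coefficients: (1/(2π)) ∫_0^{2π} |f|^2 = Σ |c_n|^2.
Compute the left side: (1/(2π)) [∫_0^π 12^2 dx + ∫_π^{2π} 6^2 dx] = (1/(2π)) · (144π + 36π) = (144 + 36)/2 = 90.
So Σ_{n ∈ Z} |c_n|^2 = 90.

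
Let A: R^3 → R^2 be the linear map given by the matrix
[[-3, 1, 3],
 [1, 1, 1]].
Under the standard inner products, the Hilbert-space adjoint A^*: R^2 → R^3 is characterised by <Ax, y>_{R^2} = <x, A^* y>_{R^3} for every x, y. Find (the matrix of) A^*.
A^* = A^T =
[[-3, 1],
 [1, 1],
 [3, 1]]

For real matrices with standard dot products, the defining identity <Ax, y> = <x, A^* y> gives (Ax)^T y = x^T (A^*) y, i.e. x^T A^T y = x^T (A^*) y. Since this holds for all x, y, we must have A^* = A^T. Therefore
A^* =
[[-3, 1],
 [1, 1],
 [3, 1]].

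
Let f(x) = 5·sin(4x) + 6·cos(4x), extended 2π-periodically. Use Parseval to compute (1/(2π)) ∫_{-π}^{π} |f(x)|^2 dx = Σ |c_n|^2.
Σ |c_n|^2 = 61/2

Expand |f|^2 and use orthogonality of {sin(nx), cos(mx)} on [-π, π]:
  ∫_{-π}^{π} sin(nx)^2 dx = π, ∫ cos(mx)^2 dx = π, and cross terms integrate to 0.
So ∫_{-π}^{π} f(x)^2 dx = 5^2 · π + 6^2 · π = (25 + 36)π.
Divide by 2π: (25 + 36)/2 = 61/2.
By Parseval, this equals Σ |c_n|^2.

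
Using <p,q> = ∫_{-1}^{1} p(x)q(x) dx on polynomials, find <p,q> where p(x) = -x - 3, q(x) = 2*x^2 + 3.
<p,q> = -22

Expand the product: p(x)·q(x) = -2*x^3 - 6*x^2 - 3*x - 9.
∫_{-1}^{1} of each monomial x^k gives [2/(k+1) if k even, 0 if k odd]. Integrating term-by-term (or equivalently evaluating the antiderivative F(x) = -x^4/2 - 2*x^3 - 3*x^2/2 - 9*x at the endpoints):
  F(1) − F(−1) = -13 − (9) = -22.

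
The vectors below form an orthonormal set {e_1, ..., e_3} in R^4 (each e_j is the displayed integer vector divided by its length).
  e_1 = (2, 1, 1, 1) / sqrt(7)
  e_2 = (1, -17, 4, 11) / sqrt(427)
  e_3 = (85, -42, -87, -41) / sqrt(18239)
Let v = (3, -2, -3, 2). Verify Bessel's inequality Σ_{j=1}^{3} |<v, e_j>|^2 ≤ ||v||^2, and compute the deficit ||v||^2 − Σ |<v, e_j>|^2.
Σ |<v, e_j>|^2 = 6330/299; ||v||^2 = 26; deficit = 1444/299

Write each e_j = u_j / sqrt(<u_j, u_j>) where u_j is the displayed integer vector. Then <v, e_j> = <v, u_j> / sqrt(<u_j, u_j>), so |<v, e_j>|^2 = <v, u_j>^2 / <u_j, u_j>.
Coefficients: <v, e_1> = 3/sqrt(7), <v, e_2> = 47/sqrt(427), <v, e_3> = 518/sqrt(18239).
Square and sum: Σ |<v, e_j>|^2 = 6330/299.
Compute ||v||^2 = v·v = 26.
Deficit = 26 − 6330/299 = 1444/299 ≥ 0, confirming Bessel's inequality. (The deficit equals ||v − Σ <v,e_j> e_j||^2, the squared distance from v to span{e_j}.)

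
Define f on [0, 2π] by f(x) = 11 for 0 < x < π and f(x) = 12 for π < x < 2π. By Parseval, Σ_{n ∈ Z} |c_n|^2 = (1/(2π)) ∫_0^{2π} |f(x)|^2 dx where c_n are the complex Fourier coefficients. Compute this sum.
Σ |c_n|^2 = 265/2

Parseval equates the L^2 energy of f (normalised by 1/(2π)) with the ℓ^2 sum of its Fourier coefficients: (1/(2π)) ∫_0^{2π} |f|^2 = Σ |c_n|^2.
Compute the left side: (1/(2π)) [∫_0^π 11^2 dx + ∫_π^{2π} 12^2 dx] = (1/(2π)) · (121π + 144π) = (121 + 144)/2 = 265/2.
So Σ_{n ∈ Z} |c_n|^2 = 265/2.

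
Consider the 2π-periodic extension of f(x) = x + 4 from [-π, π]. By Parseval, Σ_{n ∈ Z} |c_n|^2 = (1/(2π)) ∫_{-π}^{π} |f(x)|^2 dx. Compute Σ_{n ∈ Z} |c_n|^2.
Σ |c_n|^2 = π^2/3 + 16

Expand and integrate term by term over [-π, π]:
  ∫ (x)^2 dx = 1·(2π^3/3); ∫ 2·1·(4)·x dx = 0 (odd integrand); ∫ 4^2 dx = 16·2π.
So (1/(2π)) ∫_{-π}^{π} (x + 4)^2 dx = 1π^2/3 + 16 = π^2/3 + 16.
Parseval ⇒ Σ |c_n|^2 = π^2/3 + 16.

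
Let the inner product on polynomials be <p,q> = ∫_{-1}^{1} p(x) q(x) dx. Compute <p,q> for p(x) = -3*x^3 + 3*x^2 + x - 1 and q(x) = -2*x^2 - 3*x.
<p,q> = 8/15

Expand the product: p(x)·q(x) = 6*x^5 + 3*x^4 - 11*x^3 - x^2 + 3*x.
∫_{-1}^{1} of each monomial x^k gives [2/(k+1) if k even, 0 if k odd]. Integrating term-by-term (or equivalently evaluating the antiderivative F(x) = x^6 + 3*x^5/5 - 11*x^4/4 - x^3/3 + 3*x^2/2 at the endpoints):
  F(1) − F(−1) = 1/60 − (-31/60) = 8/15.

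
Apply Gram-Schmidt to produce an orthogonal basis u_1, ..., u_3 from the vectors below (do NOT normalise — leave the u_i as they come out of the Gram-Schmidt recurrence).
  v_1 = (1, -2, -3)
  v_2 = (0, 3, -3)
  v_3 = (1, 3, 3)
Orthogonal basis:
  u_1 = (1, -2, -3)
  u_2 = (-3/14, 24/7, -33/14)
  u_3 = (55/27, 11/27, 11/27)

Apply the Gram-Schmidt recurrence
  u_1 = v_1
  u_i = v_i − Σ_{j<i} ((v_i · u_j) / (u_j · u_j)) · u_j.

Step by step this gives:
  u_1 = (1, -2, -3)
  u_2 = (-3/14, 24/7, -33/14)
  u_3 = (55/27, 11/27, 11/27)

Orthogonality check:
  u_2 · u_1 = 0 (should be 0)
  u_3 · u_1 = 0 (should be 0)
  u_3 · u_2 = 0 (should be 0)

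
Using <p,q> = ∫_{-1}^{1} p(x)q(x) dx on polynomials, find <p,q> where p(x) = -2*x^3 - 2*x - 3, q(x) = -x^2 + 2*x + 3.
<p,q> = -304/15

Expand the product: p(x)·q(x) = 2*x^5 - 4*x^4 - 4*x^3 - x^2 - 12*x - 9.
∫_{-1}^{1} of each monomial x^k gives [2/(k+1) if k even, 0 if k odd]. Integrating term-by-term (or equivalently evaluating the antiderivative F(x) = x^6/3 - 4*x^5/5 - x^4 - x^3/3 - 6*x^2 - 9*x at the endpoints):
  F(1) − F(−1) = -84/5 − (52/15) = -304/15.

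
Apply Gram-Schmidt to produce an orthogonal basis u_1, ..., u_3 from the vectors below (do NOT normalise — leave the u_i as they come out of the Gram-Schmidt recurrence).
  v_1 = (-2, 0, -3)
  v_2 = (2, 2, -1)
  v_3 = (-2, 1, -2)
Orthogonal basis:
  u_1 = (-2, 0, -3)
  u_2 = (24/13, 2, -16/13)
  u_3 = (-18/29, 24/29, 12/29)

Apply the Gram-Schmidt recurrence
  u_1 = v_1
  u_i = v_i − Σ_{j<i} ((v_i · u_j) / (u_j · u_j)) · u_j.

Step by step this gives:
  u_1 = (-2, 0, -3)
  u_2 = (24/13, 2, -16/13)
  u_3 = (-18/29, 24/29, 12/29)

Orthogonality check:
  u_2 · u_1 = 0 (should be 0)
  u_3 · u_1 = 0 (should be 0)
  u_3 · u_2 = 0 (should be 0)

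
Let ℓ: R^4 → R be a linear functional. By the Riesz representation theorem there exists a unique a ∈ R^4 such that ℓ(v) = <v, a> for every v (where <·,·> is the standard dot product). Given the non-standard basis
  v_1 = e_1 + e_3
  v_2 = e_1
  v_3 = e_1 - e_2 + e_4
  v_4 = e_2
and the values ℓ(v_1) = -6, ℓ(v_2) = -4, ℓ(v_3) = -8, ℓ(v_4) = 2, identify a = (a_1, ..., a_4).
a = (-4, 2, -2, -2)

Write a = (a_1, ..., a_4) in the standard basis. For each basis vector v_i, ℓ(v_i) = <v_i, a> is a linear equation in the a_j's. Collect the n equations into a matrix system V a = ℓ, where row i of V is v_i (expressed in the standard basis). Since V is invertible (lower-triangular with 1s on the diagonal, up to permutation), solve by back-substitution:
  V =
[[1, 0, 1, 0],
 [1, 0, 0, 0],
 [1, -1, 0, 1],
 [0, 1, 0, 0]]
  V a = (-6, -4, -8, 2)
Solving gives a = (-4, 2, -2, -2).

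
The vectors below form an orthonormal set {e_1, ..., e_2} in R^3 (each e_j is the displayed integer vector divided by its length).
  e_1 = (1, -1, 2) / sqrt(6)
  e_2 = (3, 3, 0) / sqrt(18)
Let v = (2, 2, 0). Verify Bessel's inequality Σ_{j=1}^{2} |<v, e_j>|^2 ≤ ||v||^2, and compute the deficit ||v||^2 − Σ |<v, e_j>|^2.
Σ |<v, e_j>|^2 = 8; ||v||^2 = 8; deficit = 0

Write each e_j = u_j / sqrt(<u_j, u_j>) where u_j is the displayed integer vector. Then <v, e_j> = <v, u_j> / sqrt(<u_j, u_j>), so |<v, e_j>|^2 = <v, u_j>^2 / <u_j, u_j>.
Coefficients: <v, e_1> = 0/sqrt(6), <v, e_2> = 12/sqrt(18).
Square and sum: Σ |<v, e_j>|^2 = 8.
Compute ||v||^2 = v·v = 8.
Deficit = 8 − 8 = 0 ≥ 0, confirming Bessel's inequality. (The deficit equals ||v − Σ <v,e_j> e_j||^2, the squared distance from v to span{e_j}.)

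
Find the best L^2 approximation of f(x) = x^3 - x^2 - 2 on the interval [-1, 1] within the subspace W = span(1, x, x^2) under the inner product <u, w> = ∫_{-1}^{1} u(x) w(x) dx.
g(x) = -x^2 + 3*x/5 - 2

The best approximation g ∈ W is the orthogonal projection of f onto W. Writing g = a_0 + a_1 x + a_2 x^2, the coefficients solve the normal equations G · a = b where
  G_{ij} = <φ_i, φ_j> and b_i = <f, φ_i>, with φ_0 = 1, φ_1 = x, φ_2 = x^2.
G =
  [2, 0, 2/3]
  [0, 2/3, 0]
  [2/3, 0, 2/5],
b = (-14/3, 2/5, -26/15).
Solving gives a_0 = -2, a_1 = 3/5, a_2 = -1, so
  g(x) = -x^2 + 3*x/5 - 2.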